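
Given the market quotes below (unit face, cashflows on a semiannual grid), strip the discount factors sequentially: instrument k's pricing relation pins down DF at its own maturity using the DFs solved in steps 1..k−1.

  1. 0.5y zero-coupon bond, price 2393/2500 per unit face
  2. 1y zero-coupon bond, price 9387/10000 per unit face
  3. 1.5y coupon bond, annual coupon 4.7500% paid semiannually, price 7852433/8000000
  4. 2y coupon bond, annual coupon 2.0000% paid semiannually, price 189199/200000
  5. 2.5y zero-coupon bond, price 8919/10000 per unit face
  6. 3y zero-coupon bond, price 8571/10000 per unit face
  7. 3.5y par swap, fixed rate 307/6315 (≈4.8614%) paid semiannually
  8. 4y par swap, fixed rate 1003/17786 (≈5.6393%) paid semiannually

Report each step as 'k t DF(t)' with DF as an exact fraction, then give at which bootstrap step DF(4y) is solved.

step 1 [0.5y] zero: DF = P = 2393/2500 ≈ 0.957200
step 2 [1y] zero: DF = P = 9387/10000 ≈ 0.938700
step 3 [1.5y] bond c/2=19/800: DF=(7852433/8000000 − 19/800·(0.957200+0.938700))/(1+19/800) = 2287/2500 ≈ 0.914800
step 4 [2y] bond c/2=1/100: DF=(189199/200000 − 1/100·(0.957200+0.938700+0.914800))/(1+1/100) = 568/625 ≈ 0.908800
step 5 [2.5y] zero: DF = P = 8919/10000 ≈ 0.891900
step 6 [3y] zero: DF = P = 8571/10000 ≈ 0.857100
step 7 [3.5y] swap r/2=307/12630: DF=(1 − 307/12630·(0.957200+0.938700+0.914800+0.908800+0.891900+0.857100))/(1+307/12630) = 1693/2000 ≈ 0.846500
step 8 [4y] swap r/2=1003/35572: DF=(1 − 1003/35572·(0.957200+0.938700+0.914800+0.908800+0.891900+0.857100+0.846500))/(1+1003/35572) = 3997/5000 ≈ 0.799400

1 1/2 2393/2500
2 1 9387/10000
3 3/2 2287/2500
4 2 568/625
5 5/2 8919/10000
6 3 8571/10000
7 7/2 1693/2000
8 4 3997/5000
DF(4y) is solved at step 8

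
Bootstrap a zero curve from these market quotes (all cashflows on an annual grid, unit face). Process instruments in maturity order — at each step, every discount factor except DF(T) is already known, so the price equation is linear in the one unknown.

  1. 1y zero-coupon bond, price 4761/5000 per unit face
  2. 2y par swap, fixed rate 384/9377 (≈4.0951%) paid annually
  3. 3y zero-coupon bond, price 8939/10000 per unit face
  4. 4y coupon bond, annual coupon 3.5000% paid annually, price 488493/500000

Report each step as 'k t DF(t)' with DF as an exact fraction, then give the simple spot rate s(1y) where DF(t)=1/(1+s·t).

1 1 4761/5000
2 2 577/625
3 3 8939/10000
4 4 8503/10000
s(1y) = (1/(4761/5000) − 1)/(1) = 239/4761 ≈ 5.0200%

step 1 [1y] zero: DF = P = 4761/5000 ≈ 0.952200
step 2 [2y] swap r/1=384/9377: DF=(1 − 384/9377·(0.952200))/(1+384/9377) = 577/625 ≈ 0.923200
step 3 [3y] zero: DF = P = 8939/10000 ≈ 0.893900
step 4 [4y] bond c/1=7/200: DF=(488493/500000 − 7/200·(0.952200+0.923200+0.893900))/(1+7/200) = 8503/10000 ≈ 0.850300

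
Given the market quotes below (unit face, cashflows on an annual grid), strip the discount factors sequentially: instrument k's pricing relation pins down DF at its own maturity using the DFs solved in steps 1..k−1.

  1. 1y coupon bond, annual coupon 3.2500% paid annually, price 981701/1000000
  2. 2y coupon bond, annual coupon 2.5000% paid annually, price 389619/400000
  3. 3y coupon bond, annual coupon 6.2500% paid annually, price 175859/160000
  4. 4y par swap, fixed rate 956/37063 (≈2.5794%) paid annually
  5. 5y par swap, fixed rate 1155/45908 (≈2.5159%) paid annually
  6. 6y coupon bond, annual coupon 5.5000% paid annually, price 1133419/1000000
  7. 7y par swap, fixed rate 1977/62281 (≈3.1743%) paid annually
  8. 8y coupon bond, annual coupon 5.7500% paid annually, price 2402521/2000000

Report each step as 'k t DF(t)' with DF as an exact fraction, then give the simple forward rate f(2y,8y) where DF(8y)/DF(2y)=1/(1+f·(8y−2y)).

step 1 [1y] bond c/1=13/400: DF=(981701/1000000 − 13/400·(0))/(1+13/400) = 2377/2500 ≈ 0.950800
step 2 [2y] bond c/1=1/40: DF=(389619/400000 − 1/40·(0.950800))/(1+1/40) = 9271/10000 ≈ 0.927100
step 3 [3y] bond c/1=1/16: DF=(175859/160000 − 1/16·(0.950800+0.927100))/(1+1/16) = 231/250 ≈ 0.924000
step 4 [4y] swap r/1=956/37063: DF=(1 − 956/37063·(0.950800+0.927100+0.924000))/(1+956/37063) = 2261/2500 ≈ 0.904400
step 5 [5y] swap r/1=1155/45908: DF=(1 − 1155/45908·(0.950800+0.927100+0.924000+0.904400))/(1+1155/45908) = 1769/2000 ≈ 0.884500
step 6 [6y] bond c/1=11/200: DF=(1133419/1000000 − 11/200·(0.950800+0.927100+0.924000+0.904400+0.884500))/(1+11/200) = 167/200 ≈ 0.835000
step 7 [7y] swap r/1=1977/62281: DF=(1 − 1977/62281·(0.950800+0.927100+0.924000+0.904400+0.884500+0.835000))/(1+1977/62281) = 8023/10000 ≈ 0.802300
step 8 [8y] bond c/1=23/400: DF=(2402521/2000000 − 23/400·(0.950800+0.927100+0.924000+0.904400+0.884500+0.835000+0.802300))/(1+23/400) = 7973/10000 ≈ 0.797300

1 1 2377/2500
2 2 9271/10000
3 3 231/250
4 4 2261/2500
5 5 1769/2000
6 6 167/200
7 7 8023/10000
8 8 7973/10000
f(2y,8y) = ((9271/10000)/(7973/10000) − 1)/(6) = 649/23919 ≈ 2.7133%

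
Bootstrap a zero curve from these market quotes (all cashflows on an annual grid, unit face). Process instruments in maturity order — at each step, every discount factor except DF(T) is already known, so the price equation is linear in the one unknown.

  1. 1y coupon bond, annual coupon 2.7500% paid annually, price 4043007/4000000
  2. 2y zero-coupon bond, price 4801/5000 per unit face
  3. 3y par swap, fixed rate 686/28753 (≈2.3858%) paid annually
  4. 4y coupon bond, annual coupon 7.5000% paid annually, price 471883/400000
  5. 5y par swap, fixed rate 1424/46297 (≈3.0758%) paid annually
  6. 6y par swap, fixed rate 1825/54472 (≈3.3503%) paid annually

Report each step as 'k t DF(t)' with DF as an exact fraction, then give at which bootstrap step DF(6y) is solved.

1 1 9837/10000
2 2 4801/5000
3 3 4657/5000
4 4 1121/1250
5 5 536/625
6 6 327/400
DF(6y) is solved at step 6

step 1 [1y] bond c/1=11/400: DF=(4043007/4000000 − 11/400·(0))/(1+11/400) = 9837/10000 ≈ 0.983700
step 2 [2y] zero: DF = P = 4801/5000 ≈ 0.960200
step 3 [3y] swap r/1=686/28753: DF=(1 − 686/28753·(0.983700+0.960200))/(1+686/28753) = 4657/5000 ≈ 0.931400
step 4 [4y] bond c/1=3/40: DF=(471883/400000 − 3/40·(0.983700+0.960200+0.931400))/(1+3/40) = 1121/1250 ≈ 0.896800
step 5 [5y] swap r/1=1424/46297: DF=(1 − 1424/46297·(0.983700+0.960200+0.931400+0.896800))/(1+1424/46297) = 536/625 ≈ 0.857600
step 6 [6y] swap r/1=1825/54472: DF=(1 − 1825/54472·(0.983700+0.960200+0.931400+0.896800+0.857600))/(1+1825/54472) = 327/400 ≈ 0.817500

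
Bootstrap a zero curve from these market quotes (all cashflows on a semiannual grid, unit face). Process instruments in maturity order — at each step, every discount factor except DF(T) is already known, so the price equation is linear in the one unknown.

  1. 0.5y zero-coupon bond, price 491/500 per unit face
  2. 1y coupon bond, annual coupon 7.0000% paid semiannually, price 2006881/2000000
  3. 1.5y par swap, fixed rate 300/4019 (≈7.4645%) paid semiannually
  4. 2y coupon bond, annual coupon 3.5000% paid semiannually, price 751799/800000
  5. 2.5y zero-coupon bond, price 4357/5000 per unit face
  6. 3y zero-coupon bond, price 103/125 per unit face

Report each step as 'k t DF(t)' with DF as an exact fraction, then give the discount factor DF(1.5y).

1 1/2 491/500
2 1 9363/10000
3 3/2 179/200
4 2 547/625
5 5/2 4357/5000
6 3 103/125
DF(1.5y) = 179/200 ≈ 0.895000

step 1 [0.5y] zero: DF = P = 491/500 ≈ 0.982000
step 2 [1y] bond c/2=7/200: DF=(2006881/2000000 − 7/200·(0.982000))/(1+7/200) = 9363/10000 ≈ 0.936300
step 3 [1.5y] swap r/2=150/4019: DF=(1 − 150/4019·(0.982000+0.936300))/(1+150/4019) = 179/200 ≈ 0.895000
step 4 [2y] bond c/2=7/400: DF=(751799/800000 − 7/400·(0.982000+0.936300+0.895000))/(1+7/400) = 547/625 ≈ 0.875200
step 5 [2.5y] zero: DF = P = 4357/5000 ≈ 0.871400
step 6 [3y] zero: DF = P = 103/125 ≈ 0.824000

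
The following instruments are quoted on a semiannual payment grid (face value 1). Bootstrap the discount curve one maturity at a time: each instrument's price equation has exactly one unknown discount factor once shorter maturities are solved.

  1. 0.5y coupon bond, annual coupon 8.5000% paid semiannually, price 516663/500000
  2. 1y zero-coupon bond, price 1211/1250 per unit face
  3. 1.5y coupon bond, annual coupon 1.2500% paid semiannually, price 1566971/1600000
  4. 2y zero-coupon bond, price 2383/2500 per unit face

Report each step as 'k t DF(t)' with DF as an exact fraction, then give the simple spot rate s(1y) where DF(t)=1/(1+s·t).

step 1 [0.5y] bond c/2=17/400: DF=(516663/500000 − 17/400·(0))/(1+17/400) = 1239/1250 ≈ 0.991200
step 2 [1y] zero: DF = P = 1211/1250 ≈ 0.968800
step 3 [1.5y] bond c/2=1/160: DF=(1566971/1600000 − 1/160·(0.991200+0.968800))/(1+1/160) = 9611/10000 ≈ 0.961100
step 4 [2y] zero: DF = P = 2383/2500 ≈ 0.953200

1 1/2 1239/1250
2 1 1211/1250
3 3/2 9611/10000
4 2 2383/2500
s(1y) = (1/(1211/1250) − 1)/(1) = 39/1211 ≈ 3.2205%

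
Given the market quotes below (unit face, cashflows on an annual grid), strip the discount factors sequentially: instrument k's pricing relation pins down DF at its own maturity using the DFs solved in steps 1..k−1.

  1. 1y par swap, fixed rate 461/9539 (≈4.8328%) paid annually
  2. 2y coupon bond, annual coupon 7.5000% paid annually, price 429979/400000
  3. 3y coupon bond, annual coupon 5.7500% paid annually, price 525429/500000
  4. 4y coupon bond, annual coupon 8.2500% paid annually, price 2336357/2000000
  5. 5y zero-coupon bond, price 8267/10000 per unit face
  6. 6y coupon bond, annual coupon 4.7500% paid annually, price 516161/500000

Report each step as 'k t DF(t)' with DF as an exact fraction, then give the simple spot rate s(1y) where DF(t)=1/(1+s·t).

1 1 9539/10000
2 2 4667/5000
3 3 8911/10000
4 4 4337/5000
5 5 8267/10000
6 6 7827/10000
s(1y) = (1/(9539/10000) − 1)/(1) = 461/9539 ≈ 4.8328%

step 1 [1y] swap r/1=461/9539: DF=(1 − 461/9539·(0))/(1+461/9539) = 9539/10000 ≈ 0.953900
step 2 [2y] bond c/1=3/40: DF=(429979/400000 − 3/40·(0.953900))/(1+3/40) = 4667/5000 ≈ 0.933400
step 3 [3y] bond c/1=23/400: DF=(525429/500000 − 23/400·(0.953900+0.933400))/(1+23/400) = 8911/10000 ≈ 0.891100
step 4 [4y] bond c/1=33/400: DF=(2336357/2000000 − 33/400·(0.953900+0.933400+0.891100))/(1+33/400) = 4337/5000 ≈ 0.867400
step 5 [5y] zero: DF = P = 8267/10000 ≈ 0.826700
step 6 [6y] bond c/1=19/400: DF=(516161/500000 − 19/400·(0.953900+0.933400+0.891100+0.867400+0.826700))/(1+19/400) = 7827/10000 ≈ 0.782700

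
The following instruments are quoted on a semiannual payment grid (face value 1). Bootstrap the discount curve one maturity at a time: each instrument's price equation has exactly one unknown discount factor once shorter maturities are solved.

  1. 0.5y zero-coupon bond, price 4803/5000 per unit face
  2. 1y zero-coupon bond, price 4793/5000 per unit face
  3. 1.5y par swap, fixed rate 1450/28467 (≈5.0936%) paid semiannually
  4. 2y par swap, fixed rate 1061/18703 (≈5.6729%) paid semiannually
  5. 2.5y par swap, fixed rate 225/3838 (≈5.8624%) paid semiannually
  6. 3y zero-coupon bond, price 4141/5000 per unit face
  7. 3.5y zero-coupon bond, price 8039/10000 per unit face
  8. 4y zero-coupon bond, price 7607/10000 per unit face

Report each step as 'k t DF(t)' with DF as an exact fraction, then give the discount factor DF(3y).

1 1/2 4803/5000
2 1 4793/5000
3 3/2 371/400
4 2 8939/10000
5 5/2 173/200
6 3 4141/5000
7 7/2 8039/10000
8 4 7607/10000
DF(3y) = 4141/5000 ≈ 0.828200

step 1 [0.5y] zero: DF = P = 4803/5000 ≈ 0.960600
step 2 [1y] zero: DF = P = 4793/5000 ≈ 0.958600
step 3 [1.5y] swap r/2=725/28467: DF=(1 − 725/28467·(0.960600+0.958600))/(1+725/28467) = 371/400 ≈ 0.927500
step 4 [2y] swap r/2=1061/37406: DF=(1 − 1061/37406·(0.960600+0.958600+0.927500))/(1+1061/37406) = 8939/10000 ≈ 0.893900
step 5 [2.5y] swap r/2=225/7676: DF=(1 − 225/7676·(0.960600+0.958600+0.927500+0.893900))/(1+225/7676) = 173/200 ≈ 0.865000
step 6 [3y] zero: DF = P = 4141/5000 ≈ 0.828200
step 7 [3.5y] zero: DF = P = 8039/10000 ≈ 0.803900
step 8 [4y] zero: DF = P = 7607/10000 ≈ 0.760700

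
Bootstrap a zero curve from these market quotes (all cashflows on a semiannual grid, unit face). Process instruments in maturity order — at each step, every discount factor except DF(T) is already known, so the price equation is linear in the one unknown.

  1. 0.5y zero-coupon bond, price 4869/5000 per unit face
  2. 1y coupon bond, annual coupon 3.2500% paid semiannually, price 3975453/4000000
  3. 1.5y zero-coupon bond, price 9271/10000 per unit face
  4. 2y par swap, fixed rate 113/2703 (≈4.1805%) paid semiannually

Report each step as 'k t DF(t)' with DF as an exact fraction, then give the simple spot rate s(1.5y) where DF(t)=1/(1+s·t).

step 1 [0.5y] zero: DF = P = 4869/5000 ≈ 0.973800
step 2 [1y] bond c/2=13/800: DF=(3975453/4000000 − 13/800·(0.973800))/(1+13/800) = 1203/1250 ≈ 0.962400
step 3 [1.5y] zero: DF = P = 9271/10000 ≈ 0.927100
step 4 [2y] swap r/2=113/5406: DF=(1 − 113/5406·(0.973800+0.962400+0.927100))/(1+113/5406) = 9209/10000 ≈ 0.920900

1 1/2 4869/5000
2 1 1203/1250
3 3/2 9271/10000
4 2 9209/10000
s(1.5y) = (1/(9271/10000) − 1)/(3/2) = 486/9271 ≈ 5.2422%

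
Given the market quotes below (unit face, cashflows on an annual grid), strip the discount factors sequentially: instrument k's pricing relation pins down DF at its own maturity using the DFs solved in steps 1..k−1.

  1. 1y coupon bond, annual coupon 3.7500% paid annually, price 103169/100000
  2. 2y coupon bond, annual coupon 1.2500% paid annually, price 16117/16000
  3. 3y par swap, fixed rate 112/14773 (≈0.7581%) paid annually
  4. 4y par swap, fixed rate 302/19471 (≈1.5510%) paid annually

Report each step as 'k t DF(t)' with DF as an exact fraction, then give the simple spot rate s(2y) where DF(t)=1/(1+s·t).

step 1 [1y] bond c/1=3/80: DF=(103169/100000 − 3/80·(0))/(1+3/80) = 1243/1250 ≈ 0.994400
step 2 [2y] bond c/1=1/80: DF=(16117/16000 − 1/80·(0.994400))/(1+1/80) = 4913/5000 ≈ 0.982600
step 3 [3y] swap r/1=112/14773: DF=(1 − 112/14773·(0.994400+0.982600))/(1+112/14773) = 611/625 ≈ 0.977600
step 4 [4y] swap r/1=302/19471: DF=(1 − 302/19471·(0.994400+0.982600+0.977600))/(1+302/19471) = 2349/2500 ≈ 0.939600

1 1 1243/1250
2 2 4913/5000
3 3 611/625
4 4 2349/2500
s(2y) = (1/(4913/5000) − 1)/(2) = 87/9826 ≈ 0.8854%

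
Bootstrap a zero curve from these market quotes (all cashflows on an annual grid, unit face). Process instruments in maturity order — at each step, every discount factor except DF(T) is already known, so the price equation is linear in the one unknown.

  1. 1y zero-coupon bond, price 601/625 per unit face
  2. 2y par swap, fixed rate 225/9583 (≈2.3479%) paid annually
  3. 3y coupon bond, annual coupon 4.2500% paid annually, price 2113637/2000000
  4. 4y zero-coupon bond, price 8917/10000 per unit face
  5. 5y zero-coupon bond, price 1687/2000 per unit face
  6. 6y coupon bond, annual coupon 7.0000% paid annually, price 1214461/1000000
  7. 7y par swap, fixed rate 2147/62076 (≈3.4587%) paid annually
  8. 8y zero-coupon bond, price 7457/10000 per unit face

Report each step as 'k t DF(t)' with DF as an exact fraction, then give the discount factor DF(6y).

1 1 601/625
2 2 191/200
3 3 2339/2500
4 4 8917/10000
5 5 1687/2000
6 6 8349/10000
7 7 7853/10000
8 8 7457/10000
DF(6y) = 8349/10000 ≈ 0.834900

step 1 [1y] zero: DF = P = 601/625 ≈ 0.961600
step 2 [2y] swap r/1=225/9583: DF=(1 − 225/9583·(0.961600))/(1+225/9583) = 191/200 ≈ 0.955000
step 3 [3y] bond c/1=17/400: DF=(2113637/2000000 − 17/400·(0.961600+0.955000))/(1+17/400) = 2339/2500 ≈ 0.935600
step 4 [4y] zero: DF = P = 8917/10000 ≈ 0.891700
step 5 [5y] zero: DF = P = 1687/2000 ≈ 0.843500
step 6 [6y] bond c/1=7/100: DF=(1214461/1000000 − 7/100·(0.961600+0.955000+0.935600+0.891700+0.843500))/(1+7/100) = 8349/10000 ≈ 0.834900
step 7 [7y] swap r/1=2147/62076: DF=(1 − 2147/62076·(0.961600+0.955000+0.935600+0.891700+0.843500+0.834900))/(1+2147/62076) = 7853/10000 ≈ 0.785300
step 8 [8y] zero: DF = P = 7457/10000 ≈ 0.745700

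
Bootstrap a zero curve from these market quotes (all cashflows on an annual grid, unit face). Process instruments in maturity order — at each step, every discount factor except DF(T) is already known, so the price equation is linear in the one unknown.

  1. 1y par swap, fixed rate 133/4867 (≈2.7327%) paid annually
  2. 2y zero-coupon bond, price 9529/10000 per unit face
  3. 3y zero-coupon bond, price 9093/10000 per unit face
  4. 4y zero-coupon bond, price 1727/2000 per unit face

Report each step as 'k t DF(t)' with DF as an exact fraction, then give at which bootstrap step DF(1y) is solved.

1 1 4867/5000
2 2 9529/10000
3 3 9093/10000
4 4 1727/2000
DF(1y) is solved at step 1

step 1 [1y] swap r/1=133/4867: DF=(1 − 133/4867·(0))/(1+133/4867) = 4867/5000 ≈ 0.973400
step 2 [2y] zero: DF = P = 9529/10000 ≈ 0.952900
step 3 [3y] zero: DF = P = 9093/10000 ≈ 0.909300
step 4 [4y] zero: DF = P = 1727/2000 ≈ 0.863500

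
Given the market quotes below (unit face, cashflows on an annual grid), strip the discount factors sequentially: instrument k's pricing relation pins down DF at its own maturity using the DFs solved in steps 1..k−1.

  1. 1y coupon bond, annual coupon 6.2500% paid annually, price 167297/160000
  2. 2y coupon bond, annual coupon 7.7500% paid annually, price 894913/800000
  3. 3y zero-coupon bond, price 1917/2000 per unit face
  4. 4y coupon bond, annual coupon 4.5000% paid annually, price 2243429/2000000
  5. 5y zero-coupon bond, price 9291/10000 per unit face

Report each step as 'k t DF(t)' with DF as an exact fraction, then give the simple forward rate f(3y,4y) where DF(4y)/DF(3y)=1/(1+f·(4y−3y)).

step 1 [1y] bond c/1=1/16: DF=(167297/160000 − 1/16·(0))/(1+1/16) = 9841/10000 ≈ 0.984100
step 2 [2y] bond c/1=31/400: DF=(894913/800000 − 31/400·(0.984100))/(1+31/400) = 4837/5000 ≈ 0.967400
step 3 [3y] zero: DF = P = 1917/2000 ≈ 0.958500
step 4 [4y] bond c/1=9/200: DF=(2243429/2000000 − 9/200·(0.984100+0.967400+0.958500))/(1+9/200) = 9481/10000 ≈ 0.948100
step 5 [5y] zero: DF = P = 9291/10000 ≈ 0.929100

1 1 9841/10000
2 2 4837/5000
3 3 1917/2000
4 4 9481/10000
5 5 9291/10000
f(3y,4y) = ((1917/2000)/(9481/10000) − 1)/(1) = 104/9481 ≈ 1.0969%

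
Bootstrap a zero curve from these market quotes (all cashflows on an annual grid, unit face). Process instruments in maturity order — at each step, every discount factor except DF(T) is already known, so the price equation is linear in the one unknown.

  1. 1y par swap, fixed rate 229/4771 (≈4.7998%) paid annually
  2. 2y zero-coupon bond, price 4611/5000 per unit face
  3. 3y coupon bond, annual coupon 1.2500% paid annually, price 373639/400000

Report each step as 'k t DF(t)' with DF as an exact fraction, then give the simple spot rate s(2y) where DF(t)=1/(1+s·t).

1 1 4771/5000
2 2 4611/5000
3 3 4497/5000
s(2y) = (1/(4611/5000) − 1)/(2) = 389/9222 ≈ 4.2182%

step 1 [1y] swap r/1=229/4771: DF=(1 − 229/4771·(0))/(1+229/4771) = 4771/5000 ≈ 0.954200
step 2 [2y] zero: DF = P = 4611/5000 ≈ 0.922200
step 3 [3y] bond c/1=1/80: DF=(373639/400000 − 1/80·(0.954200+0.922200))/(1+1/80) = 4497/5000 ≈ 0.899400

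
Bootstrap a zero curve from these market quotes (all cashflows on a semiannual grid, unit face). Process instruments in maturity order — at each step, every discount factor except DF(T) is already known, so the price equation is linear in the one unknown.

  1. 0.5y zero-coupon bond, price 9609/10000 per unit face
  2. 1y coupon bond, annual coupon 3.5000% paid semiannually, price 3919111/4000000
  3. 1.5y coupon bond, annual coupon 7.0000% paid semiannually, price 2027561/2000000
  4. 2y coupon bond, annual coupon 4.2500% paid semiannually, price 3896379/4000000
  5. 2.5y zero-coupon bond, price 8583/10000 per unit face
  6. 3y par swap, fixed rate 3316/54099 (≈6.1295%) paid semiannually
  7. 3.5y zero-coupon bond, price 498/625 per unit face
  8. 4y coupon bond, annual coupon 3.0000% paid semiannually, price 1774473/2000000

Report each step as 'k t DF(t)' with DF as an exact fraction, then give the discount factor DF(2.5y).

step 1 [0.5y] zero: DF = P = 9609/10000 ≈ 0.960900
step 2 [1y] bond c/2=7/400: DF=(3919111/4000000 − 7/400·(0.960900))/(1+7/400) = 1183/1250 ≈ 0.946400
step 3 [1.5y] bond c/2=7/200: DF=(2027561/2000000 − 7/200·(0.960900+0.946400))/(1+7/200) = 183/200 ≈ 0.915000
step 4 [2y] bond c/2=17/800: DF=(3896379/4000000 − 17/800·(0.960900+0.946400+0.915000))/(1+17/800) = 8951/10000 ≈ 0.895100
step 5 [2.5y] zero: DF = P = 8583/10000 ≈ 0.858300
step 6 [3y] swap r/2=1658/54099: DF=(1 − 1658/54099·(0.960900+0.946400+0.915000+0.895100+0.858300))/(1+1658/54099) = 4171/5000 ≈ 0.834200
step 7 [3.5y] zero: DF = P = 498/625 ≈ 0.796800
step 8 [4y] bond c/2=3/200: DF=(1774473/2000000 − 3/200·(0.960900+0.946400+0.915000+0.895100+0.858300+0.834200+0.796800))/(1+3/200) = 489/625 ≈ 0.782400

1 1/2 9609/10000
2 1 1183/1250
3 3/2 183/200
4 2 8951/10000
5 5/2 8583/10000
6 3 4171/5000
7 7/2 498/625
8 4 489/625
DF(2.5y) = 8583/10000 ≈ 0.858300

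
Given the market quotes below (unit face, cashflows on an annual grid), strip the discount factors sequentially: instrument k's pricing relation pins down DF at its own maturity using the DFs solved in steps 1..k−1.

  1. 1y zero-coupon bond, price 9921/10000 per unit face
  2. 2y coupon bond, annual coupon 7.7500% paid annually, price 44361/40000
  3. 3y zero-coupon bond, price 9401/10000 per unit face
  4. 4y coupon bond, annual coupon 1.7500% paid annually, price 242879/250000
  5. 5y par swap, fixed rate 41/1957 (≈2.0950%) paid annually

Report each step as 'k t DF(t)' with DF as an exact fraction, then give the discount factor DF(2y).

step 1 [1y] zero: DF = P = 9921/10000 ≈ 0.992100
step 2 [2y] bond c/1=31/400: DF=(44361/40000 − 31/400·(0.992100))/(1+31/400) = 9579/10000 ≈ 0.957900
step 3 [3y] zero: DF = P = 9401/10000 ≈ 0.940100
step 4 [4y] bond c/1=7/400: DF=(242879/250000 − 7/400·(0.992100+0.957900+0.940100))/(1+7/400) = 9051/10000 ≈ 0.905100
step 5 [5y] swap r/1=41/1957: DF=(1 − 41/1957·(0.992100+0.957900+0.940100+0.905100))/(1+41/1957) = 1127/1250 ≈ 0.901600

1 1 9921/10000
2 2 9579/10000
3 3 9401/10000
4 4 9051/10000
5 5 1127/1250
DF(2y) = 9579/10000 ≈ 0.957900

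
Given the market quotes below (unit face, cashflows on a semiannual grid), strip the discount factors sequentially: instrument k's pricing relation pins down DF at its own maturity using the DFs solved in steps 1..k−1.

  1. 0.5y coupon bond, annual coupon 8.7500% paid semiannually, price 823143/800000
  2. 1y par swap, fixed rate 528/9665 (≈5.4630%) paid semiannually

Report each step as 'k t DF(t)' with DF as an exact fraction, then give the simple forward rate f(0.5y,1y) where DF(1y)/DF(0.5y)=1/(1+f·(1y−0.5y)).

step 1 [0.5y] bond c/2=7/160: DF=(823143/800000 − 7/160·(0))/(1+7/160) = 4929/5000 ≈ 0.985800
step 2 [1y] swap r/2=264/9665: DF=(1 − 264/9665·(0.985800))/(1+264/9665) = 592/625 ≈ 0.947200

1 1/2 4929/5000
2 1 592/625
f(0.5y,1y) = ((4929/5000)/(592/625) − 1)/(1/2) = 193/2368 ≈ 8.1503%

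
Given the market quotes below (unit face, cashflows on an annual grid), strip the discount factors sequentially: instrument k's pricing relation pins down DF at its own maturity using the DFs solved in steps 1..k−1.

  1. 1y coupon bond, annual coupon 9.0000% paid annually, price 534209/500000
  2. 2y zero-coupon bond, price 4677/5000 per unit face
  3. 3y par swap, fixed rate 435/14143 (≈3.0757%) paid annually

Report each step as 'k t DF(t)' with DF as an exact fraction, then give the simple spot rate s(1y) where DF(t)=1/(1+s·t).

1 1 4901/5000
2 2 4677/5000
3 3 913/1000
s(1y) = (1/(4901/5000) − 1)/(1) = 99/4901 ≈ 2.0200%

step 1 [1y] bond c/1=9/100: DF=(534209/500000 − 9/100·(0))/(1+9/100) = 4901/5000 ≈ 0.980200
step 2 [2y] zero: DF = P = 4677/5000 ≈ 0.935400
step 3 [3y] swap r/1=435/14143: DF=(1 − 435/14143·(0.980200+0.935400))/(1+435/14143) = 913/1000 ≈ 0.913000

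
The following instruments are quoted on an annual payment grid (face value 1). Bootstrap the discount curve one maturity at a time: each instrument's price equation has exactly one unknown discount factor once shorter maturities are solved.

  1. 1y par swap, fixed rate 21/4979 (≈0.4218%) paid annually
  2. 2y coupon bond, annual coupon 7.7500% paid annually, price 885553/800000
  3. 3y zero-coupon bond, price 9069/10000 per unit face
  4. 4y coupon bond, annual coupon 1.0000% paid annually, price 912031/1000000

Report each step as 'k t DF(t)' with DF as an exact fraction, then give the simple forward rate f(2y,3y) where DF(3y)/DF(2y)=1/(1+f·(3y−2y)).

step 1 [1y] swap r/1=21/4979: DF=(1 − 21/4979·(0))/(1+21/4979) = 4979/5000 ≈ 0.995800
step 2 [2y] bond c/1=31/400: DF=(885553/800000 − 31/400·(0.995800))/(1+31/400) = 9557/10000 ≈ 0.955700
step 3 [3y] zero: DF = P = 9069/10000 ≈ 0.906900
step 4 [4y] bond c/1=1/100: DF=(912031/1000000 − 1/100·(0.995800+0.955700+0.906900))/(1+1/100) = 8747/10000 ≈ 0.874700

1 1 4979/5000
2 2 9557/10000
3 3 9069/10000
4 4 8747/10000
f(2y,3y) = ((9557/10000)/(9069/10000) − 1)/(1) = 488/9069 ≈ 5.3810%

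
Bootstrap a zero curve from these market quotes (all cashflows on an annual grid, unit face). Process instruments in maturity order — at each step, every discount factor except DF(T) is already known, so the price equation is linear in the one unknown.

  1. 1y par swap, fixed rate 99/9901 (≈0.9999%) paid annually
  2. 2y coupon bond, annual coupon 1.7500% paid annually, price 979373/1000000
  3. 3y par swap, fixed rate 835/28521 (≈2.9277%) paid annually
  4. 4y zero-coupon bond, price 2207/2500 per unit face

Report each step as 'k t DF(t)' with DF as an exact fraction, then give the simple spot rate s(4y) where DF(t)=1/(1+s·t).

step 1 [1y] swap r/1=99/9901: DF=(1 − 99/9901·(0))/(1+99/9901) = 9901/10000 ≈ 0.990100
step 2 [2y] bond c/1=7/400: DF=(979373/1000000 − 7/400·(0.990100))/(1+7/400) = 1891/2000 ≈ 0.945500
step 3 [3y] swap r/1=835/28521: DF=(1 − 835/28521·(0.990100+0.945500))/(1+835/28521) = 1833/2000 ≈ 0.916500
step 4 [4y] zero: DF = P = 2207/2500 ≈ 0.882800

1 1 9901/10000
2 2 1891/2000
3 3 1833/2000
4 4 2207/2500
s(4y) = (1/(2207/2500) − 1)/(4) = 293/8828 ≈ 3.3190%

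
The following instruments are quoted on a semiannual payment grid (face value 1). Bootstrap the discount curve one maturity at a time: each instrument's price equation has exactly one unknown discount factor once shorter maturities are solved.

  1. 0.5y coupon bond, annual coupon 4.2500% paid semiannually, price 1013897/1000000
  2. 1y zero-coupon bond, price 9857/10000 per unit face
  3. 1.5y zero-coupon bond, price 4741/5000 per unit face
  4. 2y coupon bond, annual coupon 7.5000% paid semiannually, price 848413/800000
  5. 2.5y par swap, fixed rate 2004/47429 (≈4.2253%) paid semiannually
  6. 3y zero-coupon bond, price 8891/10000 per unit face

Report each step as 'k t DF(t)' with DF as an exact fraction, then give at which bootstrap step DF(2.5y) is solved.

step 1 [0.5y] bond c/2=17/800: DF=(1013897/1000000 − 17/800·(0))/(1+17/800) = 1241/1250 ≈ 0.992800
step 2 [1y] zero: DF = P = 9857/10000 ≈ 0.985700
step 3 [1.5y] zero: DF = P = 4741/5000 ≈ 0.948200
step 4 [2y] bond c/2=3/80: DF=(848413/800000 − 3/80·(0.992800+0.985700+0.948200))/(1+3/80) = 2291/2500 ≈ 0.916400
step 5 [2.5y] swap r/2=1002/47429: DF=(1 − 1002/47429·(0.992800+0.985700+0.948200+0.916400))/(1+1002/47429) = 4499/5000 ≈ 0.899800
step 6 [3y] zero: DF = P = 8891/10000 ≈ 0.889100

1 1/2 1241/1250
2 1 9857/10000
3 3/2 4741/5000
4 2 2291/2500
5 5/2 4499/5000
6 3 8891/10000
DF(2.5y) is solved at step 5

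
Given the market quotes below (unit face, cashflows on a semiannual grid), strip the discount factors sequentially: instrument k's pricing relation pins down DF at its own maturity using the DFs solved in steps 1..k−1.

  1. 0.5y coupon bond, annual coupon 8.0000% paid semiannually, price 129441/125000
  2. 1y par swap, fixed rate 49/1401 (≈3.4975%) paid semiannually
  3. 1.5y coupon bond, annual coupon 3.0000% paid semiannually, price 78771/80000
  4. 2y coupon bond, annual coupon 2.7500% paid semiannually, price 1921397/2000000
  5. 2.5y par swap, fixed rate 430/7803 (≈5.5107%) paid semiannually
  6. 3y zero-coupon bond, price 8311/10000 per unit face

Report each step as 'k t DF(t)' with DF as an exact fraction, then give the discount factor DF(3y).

step 1 [0.5y] bond c/2=1/25: DF=(129441/125000 − 1/25·(0))/(1+1/25) = 9957/10000 ≈ 0.995700
step 2 [1y] swap r/2=49/2802: DF=(1 − 49/2802·(0.995700))/(1+49/2802) = 9657/10000 ≈ 0.965700
step 3 [1.5y] bond c/2=3/200: DF=(78771/80000 − 3/200·(0.995700+0.965700))/(1+3/200) = 9411/10000 ≈ 0.941100
step 4 [2y] bond c/2=11/800: DF=(1921397/2000000 − 11/800·(0.995700+0.965700+0.941100))/(1+11/800) = 9083/10000 ≈ 0.908300
step 5 [2.5y] swap r/2=215/7803: DF=(1 − 215/7803·(0.995700+0.965700+0.941100+0.908300))/(1+215/7803) = 871/1000 ≈ 0.871000
step 6 [3y] zero: DF = P = 8311/10000 ≈ 0.831100

1 1/2 9957/10000
2 1 9657/10000
3 3/2 9411/10000
4 2 9083/10000
5 5/2 871/1000
6 3 8311/10000
DF(3y) = 8311/10000 ≈ 0.831100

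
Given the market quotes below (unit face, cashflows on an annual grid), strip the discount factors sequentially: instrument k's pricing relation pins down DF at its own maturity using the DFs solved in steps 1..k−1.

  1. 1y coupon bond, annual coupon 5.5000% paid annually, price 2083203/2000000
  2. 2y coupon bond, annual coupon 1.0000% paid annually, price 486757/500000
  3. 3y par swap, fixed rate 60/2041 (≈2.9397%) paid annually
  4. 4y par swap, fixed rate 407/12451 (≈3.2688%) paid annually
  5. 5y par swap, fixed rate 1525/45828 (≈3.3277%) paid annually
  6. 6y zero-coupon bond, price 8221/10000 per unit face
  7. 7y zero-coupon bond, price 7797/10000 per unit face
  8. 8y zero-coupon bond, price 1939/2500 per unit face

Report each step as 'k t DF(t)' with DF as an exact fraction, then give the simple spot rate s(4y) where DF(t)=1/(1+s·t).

step 1 [1y] bond c/1=11/200: DF=(2083203/2000000 − 11/200·(0))/(1+11/200) = 9873/10000 ≈ 0.987300
step 2 [2y] bond c/1=1/100: DF=(486757/500000 − 1/100·(0.987300))/(1+1/100) = 9541/10000 ≈ 0.954100
step 3 [3y] swap r/1=60/2041: DF=(1 − 60/2041·(0.987300+0.954100))/(1+60/2041) = 229/250 ≈ 0.916000
step 4 [4y] swap r/1=407/12451: DF=(1 − 407/12451·(0.987300+0.954100+0.916000))/(1+407/12451) = 8779/10000 ≈ 0.877900
step 5 [5y] swap r/1=1525/45828: DF=(1 − 1525/45828·(0.987300+0.954100+0.916000+0.877900))/(1+1525/45828) = 339/400 ≈ 0.847500
step 6 [6y] zero: DF = P = 8221/10000 ≈ 0.822100
step 7 [7y] zero: DF = P = 7797/10000 ≈ 0.779700
step 8 [8y] zero: DF = P = 1939/2500 ≈ 0.775600

1 1 9873/10000
2 2 9541/10000
3 3 229/250
4 4 8779/10000
5 5 339/400
6 6 8221/10000
7 7 7797/10000
8 8 1939/2500
s(4y) = (1/(8779/10000) − 1)/(4) = 1221/35116 ≈ 3.4770%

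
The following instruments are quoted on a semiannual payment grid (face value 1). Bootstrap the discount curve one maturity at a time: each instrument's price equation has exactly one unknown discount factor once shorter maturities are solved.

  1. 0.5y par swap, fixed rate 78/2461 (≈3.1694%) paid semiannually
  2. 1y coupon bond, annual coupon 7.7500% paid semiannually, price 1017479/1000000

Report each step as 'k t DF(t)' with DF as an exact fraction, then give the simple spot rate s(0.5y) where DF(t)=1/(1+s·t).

1 1/2 2461/2500
2 1 2357/2500
s(0.5y) = (1/(2461/2500) − 1)/(1/2) = 78/2461 ≈ 3.1694%

step 1 [0.5y] swap r/2=39/2461: DF=(1 − 39/2461·(0))/(1+39/2461) = 2461/2500 ≈ 0.984400
step 2 [1y] bond c/2=31/800: DF=(1017479/1000000 − 31/800·(0.984400))/(1+31/800) = 2357/2500 ≈ 0.942800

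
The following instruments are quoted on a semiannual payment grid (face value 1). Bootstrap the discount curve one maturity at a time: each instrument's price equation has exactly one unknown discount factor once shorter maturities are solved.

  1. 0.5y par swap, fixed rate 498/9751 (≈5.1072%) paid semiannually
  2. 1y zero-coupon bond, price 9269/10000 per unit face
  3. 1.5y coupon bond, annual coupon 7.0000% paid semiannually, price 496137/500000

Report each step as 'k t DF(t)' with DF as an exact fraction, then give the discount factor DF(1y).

1 1/2 9751/10000
2 1 9269/10000
3 3/2 559/625
DF(1y) = 9269/10000 ≈ 0.926900

step 1 [0.5y] swap r/2=249/9751: DF=(1 − 249/9751·(0))/(1+249/9751) = 9751/10000 ≈ 0.975100
step 2 [1y] zero: DF = P = 9269/10000 ≈ 0.926900
step 3 [1.5y] bond c/2=7/200: DF=(496137/500000 − 7/200·(0.975100+0.926900))/(1+7/200) = 559/625 ≈ 0.894400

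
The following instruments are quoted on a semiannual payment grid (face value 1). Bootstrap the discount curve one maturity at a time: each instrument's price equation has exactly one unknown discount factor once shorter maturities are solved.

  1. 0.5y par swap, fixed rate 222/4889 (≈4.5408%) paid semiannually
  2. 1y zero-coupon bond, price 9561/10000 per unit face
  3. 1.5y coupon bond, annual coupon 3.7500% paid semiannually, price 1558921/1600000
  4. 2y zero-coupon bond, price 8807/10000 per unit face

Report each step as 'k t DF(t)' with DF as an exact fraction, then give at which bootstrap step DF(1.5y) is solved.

1 1/2 4889/5000
2 1 9561/10000
3 3/2 1151/1250
4 2 8807/10000
DF(1.5y) is solved at step 3

step 1 [0.5y] swap r/2=111/4889: DF=(1 − 111/4889·(0))/(1+111/4889) = 4889/5000 ≈ 0.977800
step 2 [1y] zero: DF = P = 9561/10000 ≈ 0.956100
step 3 [1.5y] bond c/2=3/160: DF=(1558921/1600000 − 3/160·(0.977800+0.956100))/(1+3/160) = 1151/1250 ≈ 0.920800
step 4 [2y] zero: DF = P = 8807/10000 ≈ 0.880700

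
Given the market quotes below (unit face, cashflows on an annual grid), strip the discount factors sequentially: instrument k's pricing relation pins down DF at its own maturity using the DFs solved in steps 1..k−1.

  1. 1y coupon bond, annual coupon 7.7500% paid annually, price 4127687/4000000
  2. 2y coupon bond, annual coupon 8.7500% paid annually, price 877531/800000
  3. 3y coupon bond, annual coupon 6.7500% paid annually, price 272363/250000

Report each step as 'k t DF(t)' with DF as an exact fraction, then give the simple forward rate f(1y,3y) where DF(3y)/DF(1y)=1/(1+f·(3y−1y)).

step 1 [1y] bond c/1=31/400: DF=(4127687/4000000 − 31/400·(0))/(1+31/400) = 9577/10000 ≈ 0.957700
step 2 [2y] bond c/1=7/80: DF=(877531/800000 − 7/80·(0.957700))/(1+7/80) = 2329/2500 ≈ 0.931600
step 3 [3y] bond c/1=27/400: DF=(272363/250000 − 27/400·(0.957700+0.931600))/(1+27/400) = 9011/10000 ≈ 0.901100

1 1 9577/10000
2 2 2329/2500
3 3 9011/10000
f(1y,3y) = ((9577/10000)/(9011/10000) − 1)/(2) = 283/9011 ≈ 3.1406%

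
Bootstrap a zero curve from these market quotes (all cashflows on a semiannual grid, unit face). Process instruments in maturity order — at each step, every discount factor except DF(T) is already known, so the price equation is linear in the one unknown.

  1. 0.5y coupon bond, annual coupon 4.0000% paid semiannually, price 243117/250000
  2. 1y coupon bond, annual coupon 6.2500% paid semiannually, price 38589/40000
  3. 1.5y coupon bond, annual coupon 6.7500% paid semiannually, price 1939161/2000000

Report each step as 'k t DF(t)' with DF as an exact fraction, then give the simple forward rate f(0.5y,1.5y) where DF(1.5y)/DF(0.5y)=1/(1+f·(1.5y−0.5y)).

step 1 [0.5y] bond c/2=1/50: DF=(243117/250000 − 1/50·(0))/(1+1/50) = 4767/5000 ≈ 0.953400
step 2 [1y] bond c/2=1/32: DF=(38589/40000 − 1/32·(0.953400))/(1+1/32) = 4533/5000 ≈ 0.906600
step 3 [1.5y] bond c/2=27/800: DF=(1939161/2000000 − 27/800·(0.953400+0.906600))/(1+27/800) = 2193/2500 ≈ 0.877200

1 1/2 4767/5000
2 1 4533/5000
3 3/2 2193/2500
f(0.5y,1.5y) = ((4767/5000)/(2193/2500) − 1)/(1) = 127/1462 ≈ 8.6867%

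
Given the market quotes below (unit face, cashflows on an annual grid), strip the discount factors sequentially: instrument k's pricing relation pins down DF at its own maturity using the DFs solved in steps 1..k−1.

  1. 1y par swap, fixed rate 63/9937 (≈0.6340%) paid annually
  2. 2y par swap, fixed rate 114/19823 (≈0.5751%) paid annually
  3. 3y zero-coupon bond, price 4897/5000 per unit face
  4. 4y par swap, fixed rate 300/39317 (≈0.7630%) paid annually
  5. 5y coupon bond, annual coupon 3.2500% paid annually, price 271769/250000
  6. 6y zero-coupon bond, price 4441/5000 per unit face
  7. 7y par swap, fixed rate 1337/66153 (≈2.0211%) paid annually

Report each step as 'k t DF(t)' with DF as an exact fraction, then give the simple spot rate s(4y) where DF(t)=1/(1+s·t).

1 1 9937/10000
2 2 4943/5000
3 3 4897/5000
4 4 97/100
5 5 9291/10000
6 6 4441/5000
7 7 8663/10000
s(4y) = (1/(97/100) − 1)/(4) = 3/388 ≈ 0.7732%

step 1 [1y] swap r/1=63/9937: DF=(1 − 63/9937·(0))/(1+63/9937) = 9937/10000 ≈ 0.993700
step 2 [2y] swap r/1=114/19823: DF=(1 − 114/19823·(0.993700))/(1+114/19823) = 4943/5000 ≈ 0.988600
step 3 [3y] zero: DF = P = 4897/5000 ≈ 0.979400
step 4 [4y] swap r/1=300/39317: DF=(1 − 300/39317·(0.993700+0.988600+0.979400))/(1+300/39317) = 97/100 ≈ 0.970000
step 5 [5y] bond c/1=13/400: DF=(271769/250000 − 13/400·(0.993700+0.988600+0.979400+0.970000))/(1+13/400) = 9291/10000 ≈ 0.929100
step 6 [6y] zero: DF = P = 4441/5000 ≈ 0.888200
step 7 [7y] swap r/1=1337/66153: DF=(1 − 1337/66153·(0.993700+0.988600+0.979400+0.970000+0.929100+0.888200))/(1+1337/66153) = 8663/10000 ≈ 0.866300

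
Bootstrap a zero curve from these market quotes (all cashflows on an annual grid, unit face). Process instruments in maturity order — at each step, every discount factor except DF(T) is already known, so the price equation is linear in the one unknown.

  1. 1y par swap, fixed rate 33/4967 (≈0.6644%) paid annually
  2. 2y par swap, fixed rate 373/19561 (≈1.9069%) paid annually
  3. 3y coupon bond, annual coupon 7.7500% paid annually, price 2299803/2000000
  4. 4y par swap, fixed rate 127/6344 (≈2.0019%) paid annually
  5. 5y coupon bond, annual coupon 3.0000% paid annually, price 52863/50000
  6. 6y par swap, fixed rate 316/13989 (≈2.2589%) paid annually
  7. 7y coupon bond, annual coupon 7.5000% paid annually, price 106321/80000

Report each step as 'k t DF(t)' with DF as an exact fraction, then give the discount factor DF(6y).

1 1 4967/5000
2 2 9627/10000
3 3 1853/2000
4 4 4619/5000
5 5 2289/2500
6 6 546/625
7 7 8459/10000
DF(6y) = 546/625 ≈ 0.873600

step 1 [1y] swap r/1=33/4967: DF=(1 − 33/4967·(0))/(1+33/4967) = 4967/5000 ≈ 0.993400
step 2 [2y] swap r/1=373/19561: DF=(1 − 373/19561·(0.993400))/(1+373/19561) = 9627/10000 ≈ 0.962700
step 3 [3y] bond c/1=31/400: DF=(2299803/2000000 − 31/400·(0.993400+0.962700))/(1+31/400) = 1853/2000 ≈ 0.926500
step 4 [4y] swap r/1=127/6344: DF=(1 − 127/6344·(0.993400+0.962700+0.926500))/(1+127/6344) = 4619/5000 ≈ 0.923800
step 5 [5y] bond c/1=3/100: DF=(52863/50000 − 3/100·(0.993400+0.962700+0.926500+0.923800))/(1+3/100) = 2289/2500 ≈ 0.915600
step 6 [6y] swap r/1=316/13989: DF=(1 − 316/13989·(0.993400+0.962700+0.926500+0.923800+0.915600))/(1+316/13989) = 546/625 ≈ 0.873600
step 7 [7y] bond c/1=3/40: DF=(106321/80000 − 3/40·(0.993400+0.962700+0.926500+0.923800+0.915600+0.873600))/(1+3/40) = 8459/10000 ≈ 0.845900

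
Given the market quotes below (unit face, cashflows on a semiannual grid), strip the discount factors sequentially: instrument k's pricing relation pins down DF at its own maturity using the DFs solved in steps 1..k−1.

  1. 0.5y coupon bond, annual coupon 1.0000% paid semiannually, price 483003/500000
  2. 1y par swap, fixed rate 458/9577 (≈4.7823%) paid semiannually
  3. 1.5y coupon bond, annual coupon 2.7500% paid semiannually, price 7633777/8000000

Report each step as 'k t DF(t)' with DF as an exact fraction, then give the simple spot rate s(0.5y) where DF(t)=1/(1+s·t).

1 1/2 2403/2500
2 1 4771/5000
3 3/2 9153/10000
s(0.5y) = (1/(2403/2500) − 1)/(1/2) = 194/2403 ≈ 8.0732%

step 1 [0.5y] bond c/2=1/200: DF=(483003/500000 − 1/200·(0))/(1+1/200) = 2403/2500 ≈ 0.961200
step 2 [1y] swap r/2=229/9577: DF=(1 − 229/9577·(0.961200))/(1+229/9577) = 4771/5000 ≈ 0.954200
step 3 [1.5y] bond c/2=11/800: DF=(7633777/8000000 − 11/800·(0.961200+0.954200))/(1+11/800) = 9153/10000 ≈ 0.915300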